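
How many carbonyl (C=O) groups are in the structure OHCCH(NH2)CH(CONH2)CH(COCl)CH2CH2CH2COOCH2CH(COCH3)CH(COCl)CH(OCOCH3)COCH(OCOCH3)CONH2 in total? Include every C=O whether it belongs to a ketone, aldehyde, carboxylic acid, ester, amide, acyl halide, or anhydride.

10

OHC: aldehyde, 1 C=O (running total 1).
CH(CONH2): amide, 1 C=O (running total 2).
CH(COCl): acyl halide, 1 C=O (running total 3).
CH2COOCH2: ester, 1 C=O (running total 4).
CH(COCH3): ketone, 1 C=O (running total 5).
CH(COCl): acyl halide, 1 C=O (running total 6).
CH(OCOCH3): ester, 1 C=O (running total 7).
CO: ketone, 1 C=O (running total 8).
CH(OCOCH3): ester, 1 C=O (running total 9).
CONH2: amide, 1 C=O (running total 10).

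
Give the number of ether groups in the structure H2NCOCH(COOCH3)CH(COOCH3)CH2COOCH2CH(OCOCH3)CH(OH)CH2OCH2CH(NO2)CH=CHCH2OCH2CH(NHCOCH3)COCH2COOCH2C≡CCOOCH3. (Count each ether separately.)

Taking each segment in turn:
  H2NCO: –C(=O)NH2: carbonyl C bonded to C and to N → amide (the N is not a separate amine).
  CH(COOCH3): pendant –COOCH3: carbonyl C bonded to C and –OCH3 → ester.
  CH(COOCH3): pendant –COOCH3: carbonyl C bonded to C and –OCH3 → ester.
  CH2COOCH2: –C(=O)–O–C with C on the carbonyl side → ester.
  CH(OCOCH3): pendant –OC(=O)CH3: an acyloxy group → ester.
  CH(OH): –OH on an sp³ carbon → alcohol (secondary).
  CH2OCH2: C–O–C with sp³ carbons on both sides and no adjacent C=O → ether.
  CH(NO2): –NO2 on an sp³ carbon → nitro (the N=O is not a carbonyl).
  CH=CH: C=C double bond → alkene.
  CH2OCH2: C–O–C with sp³ carbons on both sides and no adjacent C=O → ether.
  CH(NHCOCH3): pendant –NHC(=O)CH3: N bonded to a carbonyl → amide (not amine).
  CO: –C(=O)– with carbon on both sides → ketone.
  CH2COOCH2: –C(=O)–O–C with C on the carbonyl side → ester.
  C≡C: C≡C triple bond → alkyne.
  COOCH3: –C(=O)OCH3: carbonyl C bonded to C and to –OCH3 → ester (not ketone + ether).
Ether appears at: CH2OCH2, CH2OCH2 → 2.

2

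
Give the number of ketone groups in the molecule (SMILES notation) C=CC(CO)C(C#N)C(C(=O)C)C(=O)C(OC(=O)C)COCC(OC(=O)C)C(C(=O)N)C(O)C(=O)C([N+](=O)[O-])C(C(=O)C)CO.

4

C=C double bond → alkene.
pendant –CH2OH on an sp³ backbone C → alcohol.
pendant –C≡N: nitrile.
pendant –COCH3: carbonyl C bonded to two carbons → ketone.
–C(=O)– with carbon on both sides → ketone.
pendant –OC(=O)CH3: an acyloxy group → ester.
C–O–C with sp³ carbons on both sides and no adjacent C=O → ether.
pendant –OC(=O)CH3: an acyloxy group → ester.
pendant –CONH2: carbonyl C bonded to C and N → amide.
–OH on an sp³ carbon → alcohol (secondary).
–C(=O)– with carbon on both sides → ketone.
–NO2 on an sp³ carbon → nitro (the N=O is not a carbonyl).
pendant –COCH3: carbonyl C bonded to two carbons → ketone.
–OH on an sp³ carbon → alcohol.
Ketone appears at: CH(COCH3), CO, CO, CH(COCH3) → 4.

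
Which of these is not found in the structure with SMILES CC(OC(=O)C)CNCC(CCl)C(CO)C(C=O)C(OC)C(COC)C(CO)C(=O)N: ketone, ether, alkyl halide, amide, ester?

ester: present (CH(OCOCH3) — pendant –OC(=O)CH3: an acyloxy group → ester).
ether: present (CH(OCH3) — pendant –OCH3: C–O–C with sp³ C, no adjacent C=O → ether).
amide: present (CONH2 — –C(=O)NH2: carbonyl C bonded to C and to N → amide (the N is not a separate amine)).
alkyl halide: present (CH(CH2Cl) — pendant –CH2X: halogen on sp³ carbon → alkyl halide).
ketone: absent. In CH(OCOCH3), the C=O is bonded to an –O–C group, which defines an ester, not a ketone. In CONH2, the C=O is bonded to nitrogen, which defines an amide, not a ketone. In CH(CHO), the carbonyl carbon carries an H, so it is an aldehyde, not a ketone.

ketone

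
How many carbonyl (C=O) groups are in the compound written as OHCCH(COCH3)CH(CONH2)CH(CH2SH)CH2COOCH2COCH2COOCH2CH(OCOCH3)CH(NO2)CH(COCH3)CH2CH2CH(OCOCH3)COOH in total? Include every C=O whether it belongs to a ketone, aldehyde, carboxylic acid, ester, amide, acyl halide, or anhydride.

OHC: aldehyde, 1 C=O (running total 1).
CH(COCH3): ketone, 1 C=O (running total 2).
CH(CONH2): amide, 1 C=O (running total 3).
CH2COOCH2: ester, 1 C=O (running total 4).
CO: ketone, 1 C=O (running total 5).
CH2COOCH2: ester, 1 C=O (running total 6).
CH(OCOCH3): ester, 1 C=O (running total 7).
CH(COCH3): ketone, 1 C=O (running total 8).
CH(OCOCH3): ester, 1 C=O (running total 9).
COOH: carboxylic acid, 1 C=O (running total 10).

10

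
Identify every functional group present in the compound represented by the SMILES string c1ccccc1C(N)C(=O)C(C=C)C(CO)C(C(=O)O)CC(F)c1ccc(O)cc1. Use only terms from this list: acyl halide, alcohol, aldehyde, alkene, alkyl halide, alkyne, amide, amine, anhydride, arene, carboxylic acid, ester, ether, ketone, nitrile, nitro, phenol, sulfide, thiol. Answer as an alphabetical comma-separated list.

Taking each segment in turn:
  C6H5: C6H5– phenyl ring → arene.
  CH(NH2): –NH2 on an sp³ carbon with no adjacent C=O → amine.
  CO: –C(=O)– with carbon on both sides → ketone.
  CH(CH=CH2): pendant –CH=CH2: C=C double bond → alkene.
  CH(CH2OH): pendant –CH2OH on an sp³ backbone C → alcohol.
  CH(COOH): pendant –COOH: carbonyl C bonded to C and –OH → carboxylic acid.
  CH(F): halogen on an sp³ carbon → alkyl halide.
  C6H4OH: –OH attached directly to an aromatic ring → phenol (not alcohol); the ring itself is an arene.

alcohol, alkene, alkyl halide, amine, arene, carboxylic acid, ketone, phenol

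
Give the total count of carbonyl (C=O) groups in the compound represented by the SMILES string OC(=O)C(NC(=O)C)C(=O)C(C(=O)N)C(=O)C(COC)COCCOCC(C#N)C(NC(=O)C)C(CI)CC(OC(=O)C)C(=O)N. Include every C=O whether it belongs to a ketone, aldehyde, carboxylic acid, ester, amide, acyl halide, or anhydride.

8

HOOC: carboxylic acid, 1 C=O (running total 1).
CH(NHCOCH3): amide, 1 C=O (running total 2).
CO: ketone, 1 C=O (running total 3).
CH(CONH2): amide, 1 C=O (running total 4).
CO: ketone, 1 C=O (running total 5).
CH(NHCOCH3): amide, 1 C=O (running total 6).
CH(OCOCH3): ester, 1 C=O (running total 7).
CONH2: amide, 1 C=O (running total 8).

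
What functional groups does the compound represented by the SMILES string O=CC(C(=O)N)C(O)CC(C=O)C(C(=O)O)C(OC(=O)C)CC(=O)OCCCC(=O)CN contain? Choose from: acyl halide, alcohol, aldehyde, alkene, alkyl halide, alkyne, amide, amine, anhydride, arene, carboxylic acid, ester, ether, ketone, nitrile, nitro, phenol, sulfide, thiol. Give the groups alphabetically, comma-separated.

alcohol, aldehyde, amide, amine, carboxylic acid, ester, ketone

terminal –CHO: carbonyl C bonded to H and C → aldehyde.
pendant –CONH2: carbonyl C bonded to C and N → amide.
–OH on an sp³ carbon → alcohol (secondary).
pendant –CHO: carbonyl C bonded to C and H → aldehyde.
pendant –COOH: carbonyl C bonded to C and –OH → carboxylic acid.
pendant –OC(=O)CH3: an acyloxy group → ester.
–C(=O)–O–C with C on the carbonyl side → ester.
–C(=O)– with carbon on both sides → ketone.
–NH2 on an sp³ carbon with no adjacent C=O → amine.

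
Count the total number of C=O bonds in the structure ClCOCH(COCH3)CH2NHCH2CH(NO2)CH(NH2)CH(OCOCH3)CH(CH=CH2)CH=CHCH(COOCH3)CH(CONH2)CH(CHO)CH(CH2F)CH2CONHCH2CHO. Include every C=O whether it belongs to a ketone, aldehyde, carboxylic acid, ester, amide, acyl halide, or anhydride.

ClCO: acyl halide, 1 C=O (running total 1).
CH(COCH3): ketone, 1 C=O (running total 2).
CH(OCOCH3): ester, 1 C=O (running total 3).
CH(COOCH3): ester, 1 C=O (running total 4).
CH(CONH2): amide, 1 C=O (running total 5).
CH(CHO): aldehyde, 1 C=O (running total 6).
CH2CONHCH2: amide, 1 C=O (running total 7).
CHO: aldehyde, 1 C=O (running total 8).

8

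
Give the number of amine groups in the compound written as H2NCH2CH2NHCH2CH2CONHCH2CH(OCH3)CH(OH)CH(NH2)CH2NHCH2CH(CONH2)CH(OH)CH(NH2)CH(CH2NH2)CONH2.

6

–NH2 on an sp³ carbon with no adjacent C=O → amine.
C–N–C with sp³ carbons and no adjacent C=O → amine (secondary).
–C(=O)–N– linkage → amide (the N is not an amine).
pendant –OCH3: C–O–C with sp³ C, no adjacent C=O → ether.
–OH on an sp³ carbon → alcohol (secondary).
–NH2 on an sp³ carbon with no adjacent C=O → amine.
C–N–C with sp³ carbons and no adjacent C=O → amine (secondary).
pendant –CONH2: carbonyl C bonded to C and N → amide.
–OH on an sp³ carbon → alcohol (secondary).
–NH2 on an sp³ carbon with no adjacent C=O → amine.
pendant –CH2NH2: N on sp³ C, no adjacent C=O → amine.
–C(=O)NH2: carbonyl C bonded to C and to N → amide (the N is not a separate amine).
Amine appears at: H2NCH2, CH2NHCH2, CH(NH2), CH2NHCH2, CH(NH2), CH(CH2NH2) → 6.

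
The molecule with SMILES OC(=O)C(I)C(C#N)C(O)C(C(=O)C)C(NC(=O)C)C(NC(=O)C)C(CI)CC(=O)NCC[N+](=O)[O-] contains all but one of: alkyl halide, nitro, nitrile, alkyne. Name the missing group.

alkyne

nitro: present (CH2NO2 — –NO2 on carbon → nitro group).
nitrile: present (CH(CN) — pendant –C≡N: nitrile).
alkyl halide: present (CH(I) — halogen on an sp³ carbon → alkyl halide).
alkyne: absent. In CH(CN), the triple bond is C≡N, not C≡C, so it is a nitrile.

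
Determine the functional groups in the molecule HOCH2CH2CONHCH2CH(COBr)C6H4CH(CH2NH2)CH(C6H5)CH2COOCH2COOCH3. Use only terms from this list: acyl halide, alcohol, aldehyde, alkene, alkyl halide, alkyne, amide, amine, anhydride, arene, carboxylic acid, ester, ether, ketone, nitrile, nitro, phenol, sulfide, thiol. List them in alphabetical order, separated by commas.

Working along the chain:
  HOCH2: HO– on an sp³ carbon → alcohol.
  CH2CONHCH2: –C(=O)–N– linkage → amide (the N is not an amine).
  CH(COBr): pendant –C(=O)X: carbonyl C bonded to C and halogen → acyl halide.
  C6H4: para-disubstituted benzene ring → arene.
  CH(CH2NH2): pendant –CH2NH2: N on sp³ C, no adjacent C=O → amine.
  CH(C6H5): pendant –C6H5: benzene ring → arene.
  CH2COOCH2: –C(=O)–O–C with C on the carbonyl side → ester.
  COOCH3: –C(=O)OCH3: carbonyl C bonded to C and to –OCH3 → ester (not ketone + ether).

acyl halide, alcohol, amide, amine, arene, ester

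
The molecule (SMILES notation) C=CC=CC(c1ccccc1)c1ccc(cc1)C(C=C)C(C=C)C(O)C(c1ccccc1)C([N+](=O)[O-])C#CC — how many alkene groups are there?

C=C double bond → alkene.
C=C double bond → alkene.
pendant –C6H5: benzene ring → arene.
para-disubstituted benzene ring → arene.
pendant –CH=CH2: C=C double bond → alkene.
pendant –CH=CH2: C=C double bond → alkene.
–OH on an sp³ carbon → alcohol (secondary).
pendant –C6H5: benzene ring → arene.
–NO2 on an sp³ carbon → nitro (the N=O is not a carbonyl).
C≡C triple bond → alkyne.
Alkene appears at: CH2=CH, CH=CH, CH(CH=CH2), CH(CH=CH2) → 4.

4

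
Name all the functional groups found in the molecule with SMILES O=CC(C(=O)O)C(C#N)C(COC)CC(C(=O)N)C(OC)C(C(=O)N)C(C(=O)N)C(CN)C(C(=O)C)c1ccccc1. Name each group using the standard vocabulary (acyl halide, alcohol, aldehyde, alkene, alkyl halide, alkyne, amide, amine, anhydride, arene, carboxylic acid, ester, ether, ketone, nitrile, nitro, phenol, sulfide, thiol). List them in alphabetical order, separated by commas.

Taking each segment in turn:
  OHC: terminal –CHO: carbonyl C bonded to H and C → aldehyde.
  CH(COOH): pendant –COOH: carbonyl C bonded to C and –OH → carboxylic acid.
  CH(CN): pendant –C≡N: nitrile.
  CH(CH2OCH3): pendant –CH2OCH3: C–O–C linkage → ether.
  CH(CONH2): pendant –CONH2: carbonyl C bonded to C and N → amide.
  CH(OCH3): pendant –OCH3: C–O–C with sp³ C, no adjacent C=O → ether.
  CH(CONH2): pendant –CONH2: carbonyl C bonded to C and N → amide.
  CH(CONH2): pendant –CONH2: carbonyl C bonded to C and N → amide.
  CH(CH2NH2): pendant –CH2NH2: N on sp³ C, no adjacent C=O → amine.
  CH(COCH3): pendant –COCH3: carbonyl C bonded to two carbons → ketone.
  C6H5: –C6H5 phenyl ring → arene.

aldehyde, amide, amine, arene, carboxylic acid, ether, ketone, nitrile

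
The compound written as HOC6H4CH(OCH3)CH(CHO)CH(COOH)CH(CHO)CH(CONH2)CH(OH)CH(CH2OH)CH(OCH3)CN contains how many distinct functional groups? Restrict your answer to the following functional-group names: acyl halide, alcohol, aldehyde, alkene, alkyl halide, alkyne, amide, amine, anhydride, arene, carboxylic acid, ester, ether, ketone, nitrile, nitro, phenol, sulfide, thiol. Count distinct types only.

Reading the structure from left to right:
  HOC6H4: –OH attached directly to an aromatic ring → phenol (not alcohol); the ring itself is an arene.
  CH(OCH3): pendant –OCH3: C–O–C with sp³ C, no adjacent C=O → ether.
  CH(CHO): pendant –CHO: carbonyl C bonded to C and H → aldehyde.
  CH(COOH): pendant –COOH: carbonyl C bonded to C and –OH → carboxylic acid.
  CH(CHO): pendant –CHO: carbonyl C bonded to C and H → aldehyde.
  CH(CONH2): pendant –CONH2: carbonyl C bonded to C and N → amide.
  CH(OH): –OH on an sp³ carbon → alcohol (secondary).
  CH(CH2OH): pendant –CH2OH on an sp³ backbone C → alcohol.
  CH(OCH3): pendant –OCH3: C–O–C with sp³ C, no adjacent C=O → ether.
  CN: –C≡N: carbon triple-bonded to nitrogen → nitrile.
Distinct types present: alcohol, aldehyde, amide, arene, carboxylic acid, ether, nitrile, phenol.

8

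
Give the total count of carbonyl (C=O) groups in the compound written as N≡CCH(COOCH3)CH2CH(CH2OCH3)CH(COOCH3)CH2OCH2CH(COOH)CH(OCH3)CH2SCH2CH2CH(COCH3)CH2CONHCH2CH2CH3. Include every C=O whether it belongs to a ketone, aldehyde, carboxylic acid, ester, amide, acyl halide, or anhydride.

5

CH(COOCH3): ester, 1 C=O (running total 1).
CH(COOCH3): ester, 1 C=O (running total 2).
CH(COOH): carboxylic acid, 1 C=O (running total 3).
CH(COCH3): ketone, 1 C=O (running total 4).
CH2CONHCH2: amide, 1 C=O (running total 5).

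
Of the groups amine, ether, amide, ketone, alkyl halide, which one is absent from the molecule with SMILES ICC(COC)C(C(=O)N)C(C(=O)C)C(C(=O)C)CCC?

amine

amide: present (CH(CONH2) — pendant –CONH2: carbonyl C bonded to C and N → amide).
alkyl halide: present (ICH2 — halogen on an sp³ carbon → alkyl halide).
ketone: present (CH(COCH3) — pendant –COCH3: carbonyl C bonded to two carbons → ketone).
ether: present (CH(CH2OCH3) — pendant –CH2OCH3: C–O–C linkage → ether).
amine: absent. In CH(CONH2), the nitrogen is bonded directly to a carbonyl carbon, making it part of an amide, not a free amine.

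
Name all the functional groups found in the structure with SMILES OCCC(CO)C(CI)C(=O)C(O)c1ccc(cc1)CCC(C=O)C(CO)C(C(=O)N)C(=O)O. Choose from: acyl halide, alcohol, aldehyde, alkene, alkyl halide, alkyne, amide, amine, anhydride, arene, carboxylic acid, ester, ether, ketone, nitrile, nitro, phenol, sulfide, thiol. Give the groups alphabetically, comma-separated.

Working along the chain:
  HOCH2: HO– on an sp³ carbon → alcohol.
  CH(CH2OH): pendant –CH2OH on an sp³ backbone C → alcohol.
  CH(CH2I): pendant –CH2X: halogen on sp³ carbon → alkyl halide.
  CO: –C(=O)– with carbon on both sides → ketone.
  CH(OH): –OH on an sp³ carbon → alcohol (secondary).
  C6H4: para-disubstituted benzene ring → arene.
  CH(CHO): pendant –CHO: carbonyl C bonded to C and H → aldehyde.
  CH(CH2OH): pendant –CH2OH on an sp³ backbone C → alcohol.
  CH(CONH2): pendant –CONH2: carbonyl C bonded to C and N → amide.
  COOH: –COOH: carbonyl C bonded to –OH and C → carboxylic acid (the –OH is not a separate alcohol).

alcohol, aldehyde, alkyl halide, amide, arene, carboxylic acid, ketone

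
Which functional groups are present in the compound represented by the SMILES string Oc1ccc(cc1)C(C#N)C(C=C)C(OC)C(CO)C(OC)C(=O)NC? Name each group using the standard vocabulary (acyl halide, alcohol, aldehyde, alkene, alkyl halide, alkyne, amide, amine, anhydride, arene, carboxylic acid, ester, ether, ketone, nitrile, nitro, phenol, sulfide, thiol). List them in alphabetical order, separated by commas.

alcohol, alkene, amide, arene, ether, nitrile, phenol

–OH attached directly to an aromatic ring → phenol (not alcohol); the ring itself is an arene.
pendant –C≡N: nitrile.
pendant –CH=CH2: C=C double bond → alkene.
pendant –OCH3: C–O–C with sp³ C, no adjacent C=O → ether.
pendant –CH2OH on an sp³ backbone C → alcohol.
pendant –OCH3: C–O–C with sp³ C, no adjacent C=O → ether.
–C(=O)NHCH3: carbonyl C bonded to C and to N → amide (the N is not an amine).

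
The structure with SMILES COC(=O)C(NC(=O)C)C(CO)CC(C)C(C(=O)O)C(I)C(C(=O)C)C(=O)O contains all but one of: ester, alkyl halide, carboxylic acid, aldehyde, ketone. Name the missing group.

ketone: present (CH(COCH3) — pendant –COCH3: carbonyl C bonded to two carbons → ketone).
carboxylic acid: present (CH(COOH) — pendant –COOH: carbonyl C bonded to C and –OH → carboxylic acid).
ester: present (CH3OOC — CH3O–C(=O)–: carbonyl C bonded to C and to –OCH3 → ester (not ketone + ether)).
alkyl halide: present (CH(I) — halogen on an sp³ carbon → alkyl halide).
aldehyde: absent. In CH(COCH3), the carbonyl carbon is bonded to two carbons, so it is a ketone, not an aldehyde. In each of CH(COOH) and COOH, the carbonyl carbon bears –OH, not –H, so it is a carboxylic acid.

aldehyde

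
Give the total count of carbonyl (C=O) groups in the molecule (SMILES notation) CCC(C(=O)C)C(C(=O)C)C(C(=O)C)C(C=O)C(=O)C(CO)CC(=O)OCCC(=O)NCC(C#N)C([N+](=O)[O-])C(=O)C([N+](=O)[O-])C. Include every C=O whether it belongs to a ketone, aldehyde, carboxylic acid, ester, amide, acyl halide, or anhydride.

CH(COCH3): ketone, 1 C=O (running total 1).
CH(COCH3): ketone, 1 C=O (running total 2).
CH(COCH3): ketone, 1 C=O (running total 3).
CH(CHO): aldehyde, 1 C=O (running total 4).
CO: ketone, 1 C=O (running total 5).
CH2COOCH2: ester, 1 C=O (running total 6).
CH2CONHCH2: amide, 1 C=O (running total 7).
CO: ketone, 1 C=O (running total 8).

8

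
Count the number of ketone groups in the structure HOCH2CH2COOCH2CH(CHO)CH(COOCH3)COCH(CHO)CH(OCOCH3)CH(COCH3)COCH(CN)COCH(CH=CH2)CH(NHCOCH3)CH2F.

Working along the chain:
  HOCH2: HO– on an sp³ carbon → alcohol.
  CH2COOCH2: –C(=O)–O–C with C on the carbonyl side → ester.
  CH(CHO): pendant –CHO: carbonyl C bonded to C and H → aldehyde.
  CH(COOCH3): pendant –COOCH3: carbonyl C bonded to C and –OCH3 → ester.
  CO: –C(=O)– with carbon on both sides → ketone.
  CH(CHO): pendant –CHO: carbonyl C bonded to C and H → aldehyde.
  CH(OCOCH3): pendant –OC(=O)CH3: an acyloxy group → ester.
  CH(COCH3): pendant –COCH3: carbonyl C bonded to two carbons → ketone.
  CO: –C(=O)– with carbon on both sides → ketone.
  CH(CN): pendant –C≡N: nitrile.
  CO: –C(=O)– with carbon on both sides → ketone.
  CH(CH=CH2): pendant –CH=CH2: C=C double bond → alkene.
  CH(NHCOCH3): pendant –NHC(=O)CH3: N bonded to a carbonyl → amide (not amine).
  CH2F: halogen on an sp³ carbon → alkyl halide.
Ketone appears at: CO, CH(COCH3), CO, CO → 4.

4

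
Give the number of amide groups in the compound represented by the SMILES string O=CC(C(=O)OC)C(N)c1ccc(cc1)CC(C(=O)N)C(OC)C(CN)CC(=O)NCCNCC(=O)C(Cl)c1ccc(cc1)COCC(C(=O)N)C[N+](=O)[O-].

3

Taking each segment in turn:
  OHC: terminal –CHO: carbonyl C bonded to H and C → aldehyde.
  CH(COOCH3): pendant –COOCH3: carbonyl C bonded to C and –OCH3 → ester.
  CH(NH2): –NH2 on an sp³ carbon with no adjacent C=O → amine.
  C6H4: para-disubstituted benzene ring → arene.
  CH(CONH2): pendant –CONH2: carbonyl C bonded to C and N → amide.
  CH(OCH3): pendant –OCH3: C–O–C with sp³ C, no adjacent C=O → ether.
  CH(CH2NH2): pendant –CH2NH2: N on sp³ C, no adjacent C=O → amine.
  CH2CONHCH2: –C(=O)–N– linkage → amide (the N is not an amine).
  CH2NHCH2: C–N–C with sp³ carbons and no adjacent C=O → amine (secondary).
  CO: –C(=O)– with carbon on both sides → ketone.
  CH(Cl): halogen on an sp³ carbon → alkyl halide.
  C6H4: para-disubstituted benzene ring → arene.
  CH2OCH2: C–O–C with sp³ carbons on both sides and no adjacent C=O → ether.
  CH(CONH2): pendant –CONH2: carbonyl C bonded to C and N → amide.
  CH2NO2: –NO2 on carbon → nitro group.
Amide appears at: CH(CONH2), CH2CONHCH2, CH(CONH2) → 3.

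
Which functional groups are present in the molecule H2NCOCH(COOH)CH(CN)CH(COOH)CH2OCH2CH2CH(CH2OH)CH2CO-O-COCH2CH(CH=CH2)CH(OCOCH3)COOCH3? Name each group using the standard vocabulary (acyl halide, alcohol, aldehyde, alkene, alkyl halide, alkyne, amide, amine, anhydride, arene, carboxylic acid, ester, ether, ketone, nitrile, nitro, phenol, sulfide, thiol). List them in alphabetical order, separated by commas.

alcohol, alkene, amide, anhydride, carboxylic acid, ester, ether, nitrile

Taking each segment in turn:
  H2NCO: –C(=O)NH2: carbonyl C bonded to C and to N → amide (the N is not a separate amine).
  CH(COOH): pendant –COOH: carbonyl C bonded to C and –OH → carboxylic acid.
  CH(CN): pendant –C≡N: nitrile.
  CH(COOH): pendant –COOH: carbonyl C bonded to C and –OH → carboxylic acid.
  CH2OCH2: C–O–C with sp³ carbons on both sides and no adjacent C=O → ether.
  CH(CH2OH): pendant –CH2OH on an sp³ backbone C → alcohol.
  CH2CO-O-COCH2: two acyl groups sharing one oxygen, –C(=O)–O–C(=O)– → anhydride.
  CH(CH=CH2): pendant –CH=CH2: C=C double bond → alkene.
  CH(OCOCH3): pendant –OC(=O)CH3: an acyloxy group → ester.
  COOCH3: –C(=O)OCH3: carbonyl C bonded to C and to –OCH3 → ester (not ketone + ether).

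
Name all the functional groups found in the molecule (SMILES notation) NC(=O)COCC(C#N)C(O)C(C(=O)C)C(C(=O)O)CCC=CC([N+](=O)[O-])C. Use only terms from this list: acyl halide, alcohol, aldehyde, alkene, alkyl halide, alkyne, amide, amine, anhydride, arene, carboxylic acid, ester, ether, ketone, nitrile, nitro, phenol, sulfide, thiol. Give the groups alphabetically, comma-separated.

Reading the structure from left to right:
  H2NCO: –C(=O)NH2: carbonyl C bonded to C and to N → amide (the N is not a separate amine).
  CH2OCH2: C–O–C with sp³ carbons on both sides and no adjacent C=O → ether.
  CH(CN): pendant –C≡N: nitrile.
  CH(OH): –OH on an sp³ carbon → alcohol (secondary).
  CH(COCH3): pendant –COCH3: carbonyl C bonded to two carbons → ketone.
  CH(COOH): pendant –COOH: carbonyl C bonded to C and –OH → carboxylic acid.
  CH=CH: C=C double bond → alkene.
  CH(NO2): –NO2 on an sp³ carbon → nitro (the N=O is not a carbonyl).

alcohol, alkene, amide, carboxylic acid, ether, ketone, nitrile, nitro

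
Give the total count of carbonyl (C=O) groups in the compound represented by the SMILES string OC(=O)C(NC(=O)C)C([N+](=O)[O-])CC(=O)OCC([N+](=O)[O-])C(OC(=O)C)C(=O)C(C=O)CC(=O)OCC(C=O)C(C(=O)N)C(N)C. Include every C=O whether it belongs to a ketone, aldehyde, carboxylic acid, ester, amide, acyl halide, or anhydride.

9

HOOC: carboxylic acid, 1 C=O (running total 1).
CH(NHCOCH3): amide, 1 C=O (running total 2).
CH2COOCH2: ester, 1 C=O (running total 3).
CH(OCOCH3): ester, 1 C=O (running total 4).
CO: ketone, 1 C=O (running total 5).
CH(CHO): aldehyde, 1 C=O (running total 6).
CH2COOCH2: ester, 1 C=O (running total 7).
CH(CHO): aldehyde, 1 C=O (running total 8).
CH(CONH2): amide, 1 C=O (running total 9).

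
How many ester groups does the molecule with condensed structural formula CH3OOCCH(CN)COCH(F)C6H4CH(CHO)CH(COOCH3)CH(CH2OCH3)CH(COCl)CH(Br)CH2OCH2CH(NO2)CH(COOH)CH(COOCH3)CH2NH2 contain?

CH3O–C(=O)–: carbonyl C bonded to C and to –OCH3 → ester (not ketone + ether).
pendant –C≡N: nitrile.
–C(=O)– with carbon on both sides → ketone.
halogen on an sp³ carbon → alkyl halide.
para-disubstituted benzene ring → arene.
pendant –CHO: carbonyl C bonded to C and H → aldehyde.
pendant –COOCH3: carbonyl C bonded to C and –OCH3 → ester.
pendant –CH2OCH3: C–O–C linkage → ether.
pendant –C(=O)X: carbonyl C bonded to C and halogen → acyl halide.
halogen on an sp³ carbon → alkyl halide.
C–O–C with sp³ carbons on both sides and no adjacent C=O → ether.
–NO2 on an sp³ carbon → nitro (the N=O is not a carbonyl).
pendant –COOH: carbonyl C bonded to C and –OH → carboxylic acid.
pendant –COOCH3: carbonyl C bonded to C and –OCH3 → ester.
–NH2 on an sp³ carbon with no adjacent C=O → amine.
Ester appears at: CH3OOC, CH(COOCH3), CH(COOCH3) → 3.

3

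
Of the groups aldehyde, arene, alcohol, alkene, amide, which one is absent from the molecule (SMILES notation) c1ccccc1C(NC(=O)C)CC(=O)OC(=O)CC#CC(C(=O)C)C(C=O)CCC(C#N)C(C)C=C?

amide: present (CH(NHCOCH3) — pendant –NHC(=O)CH3: N bonded to a carbonyl → amide (not amine)).
arene: present (C6H5 — C6H5– phenyl ring → arene).
aldehyde: present (CH(CHO) — pendant –CHO: carbonyl C bonded to C and H → aldehyde).
alkene: present (CH=CH2 — C=C double bond → alkene).
alcohol: no segment matches this pattern.

alcohol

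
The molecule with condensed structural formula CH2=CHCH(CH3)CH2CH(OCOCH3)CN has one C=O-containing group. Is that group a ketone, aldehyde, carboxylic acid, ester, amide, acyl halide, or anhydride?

ester

The carbonyl is in the CH(OCOCH3) segment: pendant –OC(=O)CH3: an acyloxy group → ester.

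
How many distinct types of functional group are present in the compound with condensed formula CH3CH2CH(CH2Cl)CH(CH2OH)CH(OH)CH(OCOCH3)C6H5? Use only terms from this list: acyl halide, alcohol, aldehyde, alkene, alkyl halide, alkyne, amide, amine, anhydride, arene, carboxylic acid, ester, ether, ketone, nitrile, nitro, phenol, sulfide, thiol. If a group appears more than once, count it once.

Taking each segment in turn:
  CH(CH2Cl): pendant –CH2X: halogen on sp³ carbon → alkyl halide.
  CH(CH2OH): pendant –CH2OH on an sp³ backbone C → alcohol.
  CH(OH): –OH on an sp³ carbon → alcohol (secondary).
  CH(OCOCH3): pendant –OC(=O)CH3: an acyloxy group → ester.
  C6H5: –C6H5 phenyl ring → arene.
Distinct types present: alcohol, alkyl halide, arene, ester.

4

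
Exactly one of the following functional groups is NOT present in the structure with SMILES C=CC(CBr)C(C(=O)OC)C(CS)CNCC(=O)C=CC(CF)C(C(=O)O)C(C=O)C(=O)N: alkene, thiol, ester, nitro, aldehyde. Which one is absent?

nitro

ester: present (CH(COOCH3) — pendant –COOCH3: carbonyl C bonded to C and –OCH3 → ester).
aldehyde: present (CH(CHO) — pendant –CHO: carbonyl C bonded to C and H → aldehyde).
alkene: present (CH2=CH — C=C double bond → alkene).
thiol: present (CH(CH2SH) — pendant –CH2SH → thiol).
nitro: no segment matches this pattern.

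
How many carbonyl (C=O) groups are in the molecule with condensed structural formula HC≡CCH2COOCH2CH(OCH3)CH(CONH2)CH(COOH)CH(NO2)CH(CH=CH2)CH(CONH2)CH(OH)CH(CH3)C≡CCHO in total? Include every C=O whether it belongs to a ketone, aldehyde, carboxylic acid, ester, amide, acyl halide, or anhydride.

CH2COOCH2: ester, 1 C=O (running total 1).
CH(CONH2): amide, 1 C=O (running total 2).
CH(COOH): carboxylic acid, 1 C=O (running total 3).
CH(CONH2): amide, 1 C=O (running total 4).
CHO: aldehyde, 1 C=O (running total 5).

5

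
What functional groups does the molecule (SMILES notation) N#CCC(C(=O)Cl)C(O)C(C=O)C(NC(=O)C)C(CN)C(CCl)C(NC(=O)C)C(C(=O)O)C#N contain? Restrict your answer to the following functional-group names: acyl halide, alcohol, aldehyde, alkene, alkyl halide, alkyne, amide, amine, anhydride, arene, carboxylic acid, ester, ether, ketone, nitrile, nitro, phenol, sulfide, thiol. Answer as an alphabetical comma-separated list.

N≡C–: carbon triple-bonded to nitrogen → nitrile.
pendant –C(=O)X: carbonyl C bonded to C and halogen → acyl halide.
–OH on an sp³ carbon → alcohol (secondary).
pendant –CHO: carbonyl C bonded to C and H → aldehyde.
pendant –NHC(=O)CH3: N bonded to a carbonyl → amide (not amine).
pendant –CH2NH2: N on sp³ C, no adjacent C=O → amine.
pendant –CH2X: halogen on sp³ carbon → alkyl halide.
pendant –NHC(=O)CH3: N bonded to a carbonyl → amide (not amine).
pendant –COOH: carbonyl C bonded to C and –OH → carboxylic acid.
–C≡N: carbon triple-bonded to nitrogen → nitrile.

acyl halide, alcohol, aldehyde, alkyl halide, amide, amine, carboxylic acid, nitrile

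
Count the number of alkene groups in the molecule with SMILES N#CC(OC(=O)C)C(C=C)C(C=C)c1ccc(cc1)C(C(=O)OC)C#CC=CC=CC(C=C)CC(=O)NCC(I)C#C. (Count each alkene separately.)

5

N≡C–: carbon triple-bonded to nitrogen → nitrile.
pendant –OC(=O)CH3: an acyloxy group → ester.
pendant –CH=CH2: C=C double bond → alkene.
pendant –CH=CH2: C=C double bond → alkene.
para-disubstituted benzene ring → arene.
pendant –COOCH3: carbonyl C bonded to C and –OCH3 → ester.
C≡C triple bond → alkyne.
C=C double bond → alkene.
C=C double bond → alkene.
pendant –CH=CH2: C=C double bond → alkene.
–C(=O)–N– linkage → amide (the N is not an amine).
halogen on an sp³ carbon → alkyl halide.
C≡C triple bond → alkyne.
Alkene appears at: CH(CH=CH2), CH(CH=CH2), CH=CH, CH=CH, CH(CH=CH2) → 5.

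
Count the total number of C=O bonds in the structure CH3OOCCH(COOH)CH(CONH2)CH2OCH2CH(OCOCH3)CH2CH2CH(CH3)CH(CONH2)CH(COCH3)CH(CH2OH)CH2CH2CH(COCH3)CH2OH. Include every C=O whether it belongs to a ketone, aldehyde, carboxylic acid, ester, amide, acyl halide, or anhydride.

CH3OOC: ester, 1 C=O (running total 1).
CH(COOH): carboxylic acid, 1 C=O (running total 2).
CH(CONH2): amide, 1 C=O (running total 3).
CH(OCOCH3): ester, 1 C=O (running total 4).
CH(CONH2): amide, 1 C=O (running total 5).
CH(COCH3): ketone, 1 C=O (running total 6).
CH(COCH3): ketone, 1 C=O (running total 7).

7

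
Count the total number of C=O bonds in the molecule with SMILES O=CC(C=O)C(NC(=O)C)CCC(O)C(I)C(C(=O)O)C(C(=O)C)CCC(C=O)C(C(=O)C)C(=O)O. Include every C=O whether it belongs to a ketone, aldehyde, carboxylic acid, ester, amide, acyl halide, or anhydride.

8

OHC: aldehyde, 1 C=O (running total 1).
CH(CHO): aldehyde, 1 C=O (running total 2).
CH(NHCOCH3): amide, 1 C=O (running total 3).
CH(COOH): carboxylic acid, 1 C=O (running total 4).
CH(COCH3): ketone, 1 C=O (running total 5).
CH(CHO): aldehyde, 1 C=O (running total 6).
CH(COCH3): ketone, 1 C=O (running total 7).
COOH: carboxylic acid, 1 C=O (running total 8).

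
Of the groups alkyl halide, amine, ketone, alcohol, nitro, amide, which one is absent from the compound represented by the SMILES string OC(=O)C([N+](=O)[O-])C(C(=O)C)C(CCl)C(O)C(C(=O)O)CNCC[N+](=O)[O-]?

ketone: present (CH(COCH3) — pendant –COCH3: carbonyl C bonded to two carbons → ketone).
nitro: present (CH(NO2) — –NO2 on an sp³ carbon → nitro (the N=O is not a carbonyl)).
alcohol: present (CH(OH) — –OH on an sp³ carbon → alcohol (secondary)).
amine: present (CH2NHCH2 — C–N–C with sp³ carbons and no adjacent C=O → amine (secondary)).
alkyl halide: present (CH(CH2Cl) — pendant –CH2X: halogen on sp³ carbon → alkyl halide).
amide: no segment matches this pattern.

amide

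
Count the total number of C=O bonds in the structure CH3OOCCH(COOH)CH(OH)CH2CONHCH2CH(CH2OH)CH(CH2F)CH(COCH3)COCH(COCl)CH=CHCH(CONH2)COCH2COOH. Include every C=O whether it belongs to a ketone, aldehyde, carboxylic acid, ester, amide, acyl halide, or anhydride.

9

CH3OOC: ester, 1 C=O (running total 1).
CH(COOH): carboxylic acid, 1 C=O (running total 2).
CH2CONHCH2: amide, 1 C=O (running total 3).
CH(COCH3): ketone, 1 C=O (running total 4).
CO: ketone, 1 C=O (running total 5).
CH(COCl): acyl halide, 1 C=O (running total 6).
CH(CONH2): amide, 1 C=O (running total 7).
CO: ketone, 1 C=O (running total 8).
COOH: carboxylic acid, 1 C=O (running total 9).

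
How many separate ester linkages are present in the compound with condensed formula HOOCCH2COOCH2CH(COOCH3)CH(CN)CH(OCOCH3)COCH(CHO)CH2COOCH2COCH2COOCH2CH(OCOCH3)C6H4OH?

Working along the chain:
  HOOC: –COOH: carbonyl C bonded to –OH and C → carboxylic acid (the –OH is not a separate alcohol).
  CH2COOCH2: –C(=O)–O–C with C on the carbonyl side → ester.
  CH(COOCH3): pendant –COOCH3: carbonyl C bonded to C and –OCH3 → ester.
  CH(CN): pendant –C≡N: nitrile.
  CH(OCOCH3): pendant –OC(=O)CH3: an acyloxy group → ester.
  CO: –C(=O)– with carbon on both sides → ketone.
  CH(CHO): pendant –CHO: carbonyl C bonded to C and H → aldehyde.
  CH2COOCH2: –C(=O)–O–C with C on the carbonyl side → ester.
  CO: –C(=O)– with carbon on both sides → ketone.
  CH2COOCH2: –C(=O)–O–C with C on the carbonyl side → ester.
  CH(OCOCH3): pendant –OC(=O)CH3: an acyloxy group → ester.
  C6H4OH: –OH attached directly to an aromatic ring → phenol (not alcohol); the ring itself is an arene.
Ester appears at: CH2COOCH2, CH(COOCH3), CH(OCOCH3), CH2COOCH2, CH2COOCH2, CH(OCOCH3) → 6.

6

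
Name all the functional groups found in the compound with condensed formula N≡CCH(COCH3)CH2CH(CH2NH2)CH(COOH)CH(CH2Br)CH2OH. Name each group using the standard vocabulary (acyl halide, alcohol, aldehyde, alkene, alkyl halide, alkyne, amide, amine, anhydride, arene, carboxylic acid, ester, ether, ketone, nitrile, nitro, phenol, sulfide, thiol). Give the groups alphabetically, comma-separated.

Reading the structure from left to right:
  N≡C: N≡C–: carbon triple-bonded to nitrogen → nitrile.
  CH(COCH3): pendant –COCH3: carbonyl C bonded to two carbons → ketone.
  CH(CH2NH2): pendant –CH2NH2: N on sp³ C, no adjacent C=O → amine.
  CH(COOH): pendant –COOH: carbonyl C bonded to C and –OH → carboxylic acid.
  CH(CH2Br): pendant –CH2X: halogen on sp³ carbon → alkyl halide.
  CH2OH: –OH on an sp³ carbon → alcohol.

alcohol, alkyl halide, amine, carboxylic acid, ketone, nitrile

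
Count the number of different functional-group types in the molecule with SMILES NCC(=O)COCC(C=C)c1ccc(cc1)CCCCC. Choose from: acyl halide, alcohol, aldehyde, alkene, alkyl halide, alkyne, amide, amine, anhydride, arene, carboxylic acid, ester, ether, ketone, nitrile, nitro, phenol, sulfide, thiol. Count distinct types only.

5

–NH2 on an sp³ carbon with no adjacent C=O → amine.
–C(=O)– with carbon on both sides → ketone.
C–O–C with sp³ carbons on both sides and no adjacent C=O → ether.
pendant –CH=CH2: C=C double bond → alkene.
para-disubstituted benzene ring → arene.
Distinct types present: alkene, amine, arene, ether, ketone.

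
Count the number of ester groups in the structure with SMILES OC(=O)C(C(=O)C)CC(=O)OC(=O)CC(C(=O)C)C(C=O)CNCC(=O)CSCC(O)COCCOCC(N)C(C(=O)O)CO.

–COOH: carbonyl C bonded to –OH and C → carboxylic acid (the –OH is not a separate alcohol).
pendant –COCH3: carbonyl C bonded to two carbons → ketone.
two acyl groups sharing one oxygen, –C(=O)–O–C(=O)– → anhydride.
pendant –COCH3: carbonyl C bonded to two carbons → ketone.
pendant –CHO: carbonyl C bonded to C and H → aldehyde.
C–N–C with sp³ carbons and no adjacent C=O → amine (secondary).
–C(=O)– with carbon on both sides → ketone.
C–S–C linkage → sulfide (thioether).
–OH on an sp³ carbon → alcohol (secondary).
C–O–C with sp³ carbons on both sides and no adjacent C=O → ether.
C–O–C with sp³ carbons on both sides and no adjacent C=O → ether.
–NH2 on an sp³ carbon with no adjacent C=O → amine.
pendant –COOH: carbonyl C bonded to C and –OH → carboxylic acid.
–OH on an sp³ carbon → alcohol.
No segment is a ester: HOOC is carboxylic acid, not ester; CH(COCH3) is ketone, not ester; CH2CO-O-COCH2 is anhydride, not ester. → 0.

0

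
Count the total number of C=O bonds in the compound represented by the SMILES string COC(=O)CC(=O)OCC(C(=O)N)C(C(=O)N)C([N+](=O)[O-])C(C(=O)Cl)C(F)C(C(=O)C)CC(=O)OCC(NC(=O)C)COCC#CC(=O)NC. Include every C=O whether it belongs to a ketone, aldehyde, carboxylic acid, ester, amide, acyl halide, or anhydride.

9

CH3OOC: ester, 1 C=O (running total 1).
CH2COOCH2: ester, 1 C=O (running total 2).
CH(CONH2): amide, 1 C=O (running total 3).
CH(CONH2): amide, 1 C=O (running total 4).
CH(COCl): acyl halide, 1 C=O (running total 5).
CH(COCH3): ketone, 1 C=O (running total 6).
CH2COOCH2: ester, 1 C=O (running total 7).
CH(NHCOCH3): amide, 1 C=O (running total 8).
CONHCH3: amide, 1 C=O (running total 9).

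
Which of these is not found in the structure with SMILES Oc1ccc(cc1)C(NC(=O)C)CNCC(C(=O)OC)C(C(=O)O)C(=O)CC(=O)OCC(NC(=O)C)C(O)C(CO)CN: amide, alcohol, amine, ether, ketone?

ether

alcohol: present (CH(OH) — –OH on an sp³ carbon → alcohol (secondary)).
ketone: present (CO — –C(=O)– with carbon on both sides → ketone).
amide: present (CH(NHCOCH3) — pendant –NHC(=O)CH3: N bonded to a carbonyl → amide (not amine)).
amine: present (CH2NHCH2 — C–N–C with sp³ carbons and no adjacent C=O → amine (secondary)).
ether: absent. In each of CH(COOCH3) and CH2COOCH2, the C–O–C oxygen is adjacent to a C=O, so it belongs to an ester, not an ether.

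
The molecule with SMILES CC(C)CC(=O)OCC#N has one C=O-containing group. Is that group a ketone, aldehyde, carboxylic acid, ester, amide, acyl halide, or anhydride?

The carbonyl is in the CH2COOCH2 segment: –C(=O)–O–C with C on the carbonyl side → ester.

ester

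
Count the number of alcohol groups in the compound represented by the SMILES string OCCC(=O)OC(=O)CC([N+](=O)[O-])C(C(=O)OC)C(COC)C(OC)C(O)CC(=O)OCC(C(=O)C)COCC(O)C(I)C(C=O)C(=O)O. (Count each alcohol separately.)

Reading the structure from left to right:
  HOCH2: HO– on an sp³ carbon → alcohol.
  CH2CO-O-COCH2: two acyl groups sharing one oxygen, –C(=O)–O–C(=O)– → anhydride.
  CH(NO2): –NO2 on an sp³ carbon → nitro (the N=O is not a carbonyl).
  CH(COOCH3): pendant –COOCH3: carbonyl C bonded to C and –OCH3 → ester.
  CH(CH2OCH3): pendant –CH2OCH3: C–O–C linkage → ether.
  CH(OCH3): pendant –OCH3: C–O–C with sp³ C, no adjacent C=O → ether.
  CH(OH): –OH on an sp³ carbon → alcohol (secondary).
  CH2COOCH2: –C(=O)–O–C with C on the carbonyl side → ester.
  CH(COCH3): pendant –COCH3: carbonyl C bonded to two carbons → ketone.
  CH2OCH2: C–O–C with sp³ carbons on both sides and no adjacent C=O → ether.
  CH(OH): –OH on an sp³ carbon → alcohol (secondary).
  CH(I): halogen on an sp³ carbon → alkyl halide.
  CH(CHO): pendant –CHO: carbonyl C bonded to C and H → aldehyde.
  COOH: –COOH: carbonyl C bonded to –OH and C → carboxylic acid (the –OH is not a separate alcohol).
Alcohol appears at: HOCH2, CH(OH), CH(OH) → 3.

3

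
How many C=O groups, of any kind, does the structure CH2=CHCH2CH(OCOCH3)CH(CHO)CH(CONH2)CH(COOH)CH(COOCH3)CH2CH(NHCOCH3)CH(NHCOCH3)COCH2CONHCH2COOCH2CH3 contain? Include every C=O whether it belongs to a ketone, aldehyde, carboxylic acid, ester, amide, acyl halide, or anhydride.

CH(OCOCH3): ester, 1 C=O (running total 1).
CH(CHO): aldehyde, 1 C=O (running total 2).
CH(CONH2): amide, 1 C=O (running total 3).
CH(COOH): carboxylic acid, 1 C=O (running total 4).
CH(COOCH3): ester, 1 C=O (running total 5).
CH(NHCOCH3): amide, 1 C=O (running total 6).
CH(NHCOCH3): amide, 1 C=O (running total 7).
CO: ketone, 1 C=O (running total 8).
CH2CONHCH2: amide, 1 C=O (running total 9).
COOCH2CH3: ester, 1 C=O (running total 10).

10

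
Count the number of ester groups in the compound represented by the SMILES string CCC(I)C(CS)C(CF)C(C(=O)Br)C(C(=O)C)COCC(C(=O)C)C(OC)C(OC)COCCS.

0

Working along the chain:
  CH(I): halogen on an sp³ carbon → alkyl halide.
  CH(CH2SH): pendant –CH2SH → thiol.
  CH(CH2F): pendant –CH2X: halogen on sp³ carbon → alkyl halide.
  CH(COBr): pendant –C(=O)X: carbonyl C bonded to C and halogen → acyl halide.
  CH(COCH3): pendant –COCH3: carbonyl C bonded to two carbons → ketone.
  CH2OCH2: C–O–C with sp³ carbons on both sides and no adjacent C=O → ether.
  CH(COCH3): pendant –COCH3: carbonyl C bonded to two carbons → ketone.
  CH(OCH3): pendant –OCH3: C–O–C with sp³ C, no adjacent C=O → ether.
  CH(OCH3): pendant –OCH3: C–O–C with sp³ C, no adjacent C=O → ether.
  CH2OCH2: C–O–C with sp³ carbons on both sides and no adjacent C=O → ether.
  CH2SH: –SH on an sp³ carbon → thiol.
No segment is a ester: CH(COCH3) is ketone, not ester; CH2OCH2 is ether, not ester; CH(COCH3) is ketone, not ester. → 0.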